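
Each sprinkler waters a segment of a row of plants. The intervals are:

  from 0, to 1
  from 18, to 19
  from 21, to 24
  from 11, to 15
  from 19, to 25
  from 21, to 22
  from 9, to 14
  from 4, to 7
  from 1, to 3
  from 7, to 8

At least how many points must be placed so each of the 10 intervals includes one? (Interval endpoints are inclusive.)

5

Process intervals by earliest right end; each time one isn't hit yet, stab at its right endpoint.
By right end: [0,1]  [1,3]  [4,7]  [7,8]  [9,14]  [11,15]  [18,19]  [21,22]  [21,24]  [19,25]
[0,1] uncovered → point at 1; [4,7] uncovered → point at 7; [9,14] uncovered → point at 14; [18,19] uncovered → point at 19; [21,22] uncovered → point at 22.
Points: 1, 7, 14, 19, 22 (5 total).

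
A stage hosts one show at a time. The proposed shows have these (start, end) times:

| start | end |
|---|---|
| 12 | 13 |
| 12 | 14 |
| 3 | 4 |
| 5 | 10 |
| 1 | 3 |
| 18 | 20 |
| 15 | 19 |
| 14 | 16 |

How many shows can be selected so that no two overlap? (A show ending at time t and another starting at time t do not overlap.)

Order by finish time; keep every interval that doesn't clash with the previous kept one.
By end time: (1,3), (3,4), (5,10), (12,13), (12,14), (14,16), (15,19), (18,20).
Pick (1,3); next start ≥ 3 → (3,4); next start ≥ 4 → (5,10); next start ≥ 10 → (12,13); next start ≥ 13 → (14,16); next start ≥ 16 → (18,20).
Selected 6 shows.

6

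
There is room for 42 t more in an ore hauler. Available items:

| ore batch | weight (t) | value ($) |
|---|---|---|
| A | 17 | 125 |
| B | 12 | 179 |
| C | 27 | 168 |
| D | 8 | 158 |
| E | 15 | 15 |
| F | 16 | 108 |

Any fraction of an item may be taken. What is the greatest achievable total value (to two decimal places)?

Greedy by value/weight ratio, highest first.
Ratios (sorted): D 19.75, B 14.92, A 7.35, F 6.75, C 6.22, E 1.00
take D (8 @ 158); take B (12 @ 179); take A (17 @ 125); take 5/16 of F → 33.75. Capacity used 42/42.
Total value = 495.75

495.75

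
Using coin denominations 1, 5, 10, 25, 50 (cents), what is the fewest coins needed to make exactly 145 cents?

5

145 = 2×50 + 1×25 + 2×10
Total coins = 2 + 1 + 2 = 5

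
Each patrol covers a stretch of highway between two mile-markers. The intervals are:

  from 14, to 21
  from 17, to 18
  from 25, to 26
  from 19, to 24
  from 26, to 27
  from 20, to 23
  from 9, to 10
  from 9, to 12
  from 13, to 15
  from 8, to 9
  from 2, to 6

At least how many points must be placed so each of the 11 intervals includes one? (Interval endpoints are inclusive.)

By right end: [2,6]  [8,9]  [9,10]  [9,12]  [13,15]  [17,18]  [14,21]  [20,23]  [19,24]  [25,26]  [26,27]
[2,6] uncovered → point at 6; [8,9] uncovered → point at 9; [13,15] uncovered → point at 15; [17,18] uncovered → point at 18; [20,23] uncovered → point at 23; [25,26] uncovered → point at 26.
Points: 6, 9, 15, 18, 23, 26 (6 total).

6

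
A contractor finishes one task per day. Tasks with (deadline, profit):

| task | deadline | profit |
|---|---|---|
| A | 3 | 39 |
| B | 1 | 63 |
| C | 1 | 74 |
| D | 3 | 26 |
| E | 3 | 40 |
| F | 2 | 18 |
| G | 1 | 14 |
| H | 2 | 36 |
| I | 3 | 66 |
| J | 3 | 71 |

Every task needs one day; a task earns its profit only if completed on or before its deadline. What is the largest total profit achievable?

211

Sort by profit descending; place each in the latest free slot ≤ its deadline.
By profit: C(d1,74), J(d3,71), I(d3,66), B(d1,63), E(d3,40), A(d3,39), H(d2,36), D(d3,26), F(d2,18), G(d1,14)
C→slot 1; J→slot 3; I→slot 2; B skipped; E skipped; A skipped; H skipped; D skipped; F skipped; G skipped.
Profit = 74 + 66 + 71 = 211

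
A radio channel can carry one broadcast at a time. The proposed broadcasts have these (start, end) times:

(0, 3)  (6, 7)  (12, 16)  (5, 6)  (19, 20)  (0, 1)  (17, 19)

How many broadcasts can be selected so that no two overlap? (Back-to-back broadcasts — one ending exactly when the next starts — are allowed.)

6

Sort by end time and greedily take each interval whose start is ≥ the last chosen end.
By end time: (0,1), (0,3), (5,6), (6,7), (12,16), (17,19), (19,20).
Pick (0,1); next start ≥ 1 → (5,6); next start ≥ 6 → (6,7); next start ≥ 7 → (12,16); next start ≥ 16 → (17,19); next start ≥ 19 → (19,20).
Selected 6 broadcasts.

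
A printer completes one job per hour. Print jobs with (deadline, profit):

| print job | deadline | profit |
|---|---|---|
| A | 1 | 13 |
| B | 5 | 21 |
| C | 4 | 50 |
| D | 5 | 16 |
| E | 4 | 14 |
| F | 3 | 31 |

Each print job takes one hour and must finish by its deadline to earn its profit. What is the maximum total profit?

Sort by profit descending; place each in the latest free slot ≤ its deadline.
By profit: C(d4,50), F(d3,31), B(d5,21), D(d5,16), E(d4,14), A(d1,13)
C→slot 4; F→slot 3; B→slot 5; D→slot 2; E→slot 1; A skipped.
Profit = 14 + 16 + 31 + 50 + 21 = 132

132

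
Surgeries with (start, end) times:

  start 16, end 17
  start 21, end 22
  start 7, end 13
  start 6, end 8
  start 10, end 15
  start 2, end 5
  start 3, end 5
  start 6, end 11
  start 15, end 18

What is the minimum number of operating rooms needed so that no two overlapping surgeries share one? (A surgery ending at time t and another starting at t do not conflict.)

starts: [2, 3, 6, 6, 7, 10, 15, 16, 21]
ends:   [5, 5, 8, 11, 13, 15, 17, 18, 22]
s2→1 s3→2 e5→1 e5→0 s6→1 s6→2 s7→3  — peak 3.

3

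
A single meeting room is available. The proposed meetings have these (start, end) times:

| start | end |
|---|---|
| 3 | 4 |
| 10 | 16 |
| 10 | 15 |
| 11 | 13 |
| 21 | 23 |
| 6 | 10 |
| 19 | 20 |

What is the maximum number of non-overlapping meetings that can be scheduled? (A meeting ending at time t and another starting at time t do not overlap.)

5

Greedy by earliest finish: after sorting by end time, pick each interval compatible with the last pick.
By end time: (3,4), (6,10), (11,13), (10,15), (10,16), (19,20), (21,23).
Pick (3,4); next start ≥ 4 → (6,10); next start ≥ 10 → (11,13); next start ≥ 13 → (19,20); next start ≥ 20 → (21,23).
Selected 5 meetings.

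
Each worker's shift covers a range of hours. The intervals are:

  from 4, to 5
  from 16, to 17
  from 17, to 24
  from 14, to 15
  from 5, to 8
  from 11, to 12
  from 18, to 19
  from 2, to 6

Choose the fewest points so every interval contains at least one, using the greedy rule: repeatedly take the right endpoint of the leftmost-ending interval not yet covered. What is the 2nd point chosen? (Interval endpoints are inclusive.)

12

By right end: [4,5]  [2,6]  [5,8]  [11,12]  [14,15]  [16,17]  [18,19]  [17,24]
[4,5] uncovered → point at 5; [11,12] uncovered → point at 12; [14,15] uncovered → point at 15; [16,17] uncovered → point at 17; [18,19] uncovered → point at 19.
Points: 5, 12, 15, 17, 19 (5 total).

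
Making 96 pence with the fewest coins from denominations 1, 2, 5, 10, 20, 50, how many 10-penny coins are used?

Use the largest denomination that fits, subtract, and repeat.
96 − 1×50→46 − 2×20→6 − 1×5→1 − 1×1→0
Count of 10: 0

0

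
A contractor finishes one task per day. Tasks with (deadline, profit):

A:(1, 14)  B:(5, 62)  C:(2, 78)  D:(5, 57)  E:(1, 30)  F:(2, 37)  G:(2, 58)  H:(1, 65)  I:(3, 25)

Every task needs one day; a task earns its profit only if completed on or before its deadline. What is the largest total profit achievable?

Sort by profit descending; place each in the latest free slot ≤ its deadline.
Profit order: C=78 H=65 B=62 G=58 D=57 F=37 E=30 I=25 A=14
Assign: C→slot 2, H→slot 1, B→slot 5, G skipped, D→slot 4, F skipped, E skipped, I→slot 3, A skipped.
Slots: [1:H] [2:C] [3:I] [4:D] [5:B]
Profit = 65 + 78 + 25 + 57 + 62 = 287

287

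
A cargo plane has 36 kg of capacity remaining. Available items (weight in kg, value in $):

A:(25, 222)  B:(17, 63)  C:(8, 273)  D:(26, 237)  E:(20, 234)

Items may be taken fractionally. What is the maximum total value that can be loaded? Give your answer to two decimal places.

Sort by value per unit weight and fill in that order.
Ratios (sorted): C 34.12, E 11.70, D 9.12, A 8.88, B 3.71
take C (8 @ 273); take E (20 @ 234); take 8/26 of D → 72.92. Capacity used 36/36.
Total value = 579.92

579.92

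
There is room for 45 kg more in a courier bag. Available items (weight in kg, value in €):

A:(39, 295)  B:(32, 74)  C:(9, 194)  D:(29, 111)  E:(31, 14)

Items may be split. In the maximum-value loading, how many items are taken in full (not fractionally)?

1

Greedy by value/weight ratio, highest first.
Ratios (sorted): C 21.56, A 7.56, D 3.83, B 2.31, E 0.45
take C (9 @ 194); take 36/39 of A → 272.31. Capacity used 45/45.
1 item(s) taken whole; one partial (take 36/39 of A).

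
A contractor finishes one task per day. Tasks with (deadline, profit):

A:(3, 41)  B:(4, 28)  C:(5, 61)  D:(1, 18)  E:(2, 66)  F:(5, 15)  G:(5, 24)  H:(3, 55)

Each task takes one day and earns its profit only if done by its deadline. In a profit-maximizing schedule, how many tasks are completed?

Sort by profit descending; place each in the latest free slot ≤ its deadline.
By profit: E(d2,66), C(d5,61), H(d3,55), A(d3,41), B(d4,28), G(d5,24), D(d1,18), F(d5,15)
E→slot 2; C→slot 5; H→slot 3; A→slot 1; B→slot 4; G skipped; D skipped; F skipped.
5 of 8 scheduled.

5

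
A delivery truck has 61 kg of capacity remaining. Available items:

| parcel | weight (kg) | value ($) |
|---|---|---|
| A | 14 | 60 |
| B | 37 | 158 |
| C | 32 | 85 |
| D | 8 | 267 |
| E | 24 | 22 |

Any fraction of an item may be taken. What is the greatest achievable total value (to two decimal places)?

490.31

Sort by value per unit weight and fill in that order.
Ratios (sorted): D 33.38, A 4.29, B 4.27, C 2.66, E 0.92
take D (8 @ 267); take A (14 @ 60); take B (37 @ 158); take 2/32 of C → 5.31. Capacity used 61/61.
Total value = 490.31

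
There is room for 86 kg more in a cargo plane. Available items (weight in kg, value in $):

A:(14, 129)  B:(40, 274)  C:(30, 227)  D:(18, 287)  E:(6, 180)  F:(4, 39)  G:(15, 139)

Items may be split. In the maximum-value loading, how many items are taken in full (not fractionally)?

Greedy by value/weight ratio, highest first.
Ratios (sorted): E 30.00, D 15.94, F 9.75, G 9.27, A 9.21, C 7.57, B 6.85
take E (6 @ 180); take D (18 @ 287); take F (4 @ 39); take G (15 @ 139); take A (14 @ 129); take 29/30 of C → 219.43. Capacity used 86/86.
5 item(s) taken whole; one partial (take 29/30 of C).

5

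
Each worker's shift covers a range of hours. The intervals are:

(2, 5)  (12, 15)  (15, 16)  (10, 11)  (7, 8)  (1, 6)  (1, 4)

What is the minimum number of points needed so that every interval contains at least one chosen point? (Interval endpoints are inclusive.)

Sort by right endpoint; whenever an interval is uncovered, place a point at its right end.
By right end: [1,4]  [2,5]  [1,6]  [7,8]  [10,11]  [12,15]  [15,16]
[1,4] uncovered → point at 4; [7,8] uncovered → point at 8; [10,11] uncovered → point at 11; [12,15] uncovered → point at 15.
Points: 4, 8, 11, 15 (4 total).

4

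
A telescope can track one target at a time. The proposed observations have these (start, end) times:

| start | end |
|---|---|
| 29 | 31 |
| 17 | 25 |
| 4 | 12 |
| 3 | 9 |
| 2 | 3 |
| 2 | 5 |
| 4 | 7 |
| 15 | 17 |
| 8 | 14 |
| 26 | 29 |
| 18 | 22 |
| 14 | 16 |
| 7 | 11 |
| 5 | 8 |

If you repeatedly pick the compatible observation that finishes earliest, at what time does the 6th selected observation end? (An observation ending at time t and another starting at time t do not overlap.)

Sorted by end: (2,3)  (2,5)  (4,7)  (5,8)  (3,9)  (7,11)  (4,12)  (8,14)  (14,16)  (15,17)  (18,22)  (17,25)  (26,29)  (29,31)
take (2,3); take (4,7); skip (5,8); skip (3,9); take (7,11); skip (4,12); skip (8,14); take (14,16); skip (15,17); take (18,22); take (26,29); take (29,31).
Selected: (2,3) (4,7) (7,11) (14,16) (18,22) (26,29) (29,31)

29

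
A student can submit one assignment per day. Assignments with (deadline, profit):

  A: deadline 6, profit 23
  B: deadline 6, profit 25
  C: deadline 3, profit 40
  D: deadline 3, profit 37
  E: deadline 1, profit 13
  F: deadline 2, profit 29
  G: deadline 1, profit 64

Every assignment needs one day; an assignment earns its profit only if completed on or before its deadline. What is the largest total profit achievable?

By profit: G(d1,64), C(d3,40), D(d3,37), F(d2,29), B(d6,25), A(d6,23), E(d1,13)
G→slot 1; C→slot 3; D→slot 2; F skipped; B→slot 6; A→slot 5; E skipped.
Profit = 64 + 37 + 40 + 23 + 25 = 189

189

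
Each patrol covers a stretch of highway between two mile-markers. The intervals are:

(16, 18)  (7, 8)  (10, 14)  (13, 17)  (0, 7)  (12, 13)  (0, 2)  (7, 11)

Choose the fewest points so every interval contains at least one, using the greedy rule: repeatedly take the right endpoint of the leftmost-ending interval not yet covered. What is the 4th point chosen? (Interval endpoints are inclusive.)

18

Sorted: [0,2] [0,7] [7,8] [7,11] [12,13] [10,14] [13,17] [16,18]
{[0,2],[0,7]} hit by 2; {[7,8],[7,11]} hit by 8; {[12,13],[10,14],[13,17]} hit by 13; {[16,18]} hit by 18.
Points: 2, 8, 13, 18 (4 total).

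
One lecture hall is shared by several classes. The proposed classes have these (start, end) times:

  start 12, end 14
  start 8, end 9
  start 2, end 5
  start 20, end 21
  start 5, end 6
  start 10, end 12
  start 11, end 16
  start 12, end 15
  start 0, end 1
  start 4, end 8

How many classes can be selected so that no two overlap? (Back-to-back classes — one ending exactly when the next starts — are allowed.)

7

Order by finish time; keep every interval that doesn't clash with the previous kept one.
Sorted by end: (0,1)  (2,5)  (5,6)  (4,8)  (8,9)  (10,12)  (12,14)  (12,15)  (11,16)  (20,21)
take (0,1); take (2,5); take (5,6); take (8,9); take (10,12); take (12,14); take (20,21).
Selected 7 classes.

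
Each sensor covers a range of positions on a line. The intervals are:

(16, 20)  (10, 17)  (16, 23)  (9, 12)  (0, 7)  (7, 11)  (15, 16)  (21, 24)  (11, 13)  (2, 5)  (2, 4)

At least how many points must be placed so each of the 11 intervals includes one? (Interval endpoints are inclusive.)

4

By right end: [2,4]  [2,5]  [0,7]  [7,11]  [9,12]  [11,13]  [15,16]  [10,17]  [16,20]  [16,23]  [21,24]
[2,4] uncovered → point at 4; [7,11] uncovered → point at 11; [15,16] uncovered → point at 16; [21,24] uncovered → point at 24.
Points: 4, 11, 16, 24 (4 total).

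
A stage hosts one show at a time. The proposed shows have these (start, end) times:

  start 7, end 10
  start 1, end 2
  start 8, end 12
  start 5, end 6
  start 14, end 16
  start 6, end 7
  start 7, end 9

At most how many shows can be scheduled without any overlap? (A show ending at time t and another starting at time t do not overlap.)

Order by finish time; keep every interval that doesn't clash with the previous kept one.
By end time: (1,2), (5,6), (6,7), (7,9), (7,10), (8,12), (14,16).
Pick (1,2); next start ≥ 2 → (5,6); next start ≥ 6 → (6,7); next start ≥ 7 → (7,9); next start ≥ 9 → (14,16).
Selected 5 shows.

5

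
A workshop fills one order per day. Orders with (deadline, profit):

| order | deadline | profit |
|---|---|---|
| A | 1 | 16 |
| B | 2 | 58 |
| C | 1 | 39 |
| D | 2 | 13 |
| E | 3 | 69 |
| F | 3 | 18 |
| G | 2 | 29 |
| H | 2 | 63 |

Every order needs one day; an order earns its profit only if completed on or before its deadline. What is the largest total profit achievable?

Take jobs in profit order; each goes to the latest open slot no later than its deadline.
By profit: E(d3,69), H(d2,63), B(d2,58), C(d1,39), G(d2,29), F(d3,18), A(d1,16), D(d2,13)
E→slot 3; H→slot 2; B→slot 1; C skipped; G skipped; F skipped; A skipped; D skipped.
Profit = 58 + 63 + 69 = 190

190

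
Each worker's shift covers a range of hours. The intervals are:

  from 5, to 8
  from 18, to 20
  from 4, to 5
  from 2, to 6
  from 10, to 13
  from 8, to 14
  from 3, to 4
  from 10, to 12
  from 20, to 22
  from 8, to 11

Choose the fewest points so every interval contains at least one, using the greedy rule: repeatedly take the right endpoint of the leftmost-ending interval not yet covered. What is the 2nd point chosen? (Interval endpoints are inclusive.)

Process intervals by earliest right end; each time one isn't hit yet, stab at its right endpoint.
Sorted: [3,4] [4,5] [2,6] [5,8] [8,11] [10,12] [10,13] [8,14] [18,20] [20,22]
{[3,4],[4,5],[2,6]} hit by 4; {[5,8],[8,11]} hit by 8; {[10,12],[10,13],[8,14]} hit by 12; {[18,20],[20,22]} hit by 20.
Points: 4, 8, 12, 20 (4 total).

8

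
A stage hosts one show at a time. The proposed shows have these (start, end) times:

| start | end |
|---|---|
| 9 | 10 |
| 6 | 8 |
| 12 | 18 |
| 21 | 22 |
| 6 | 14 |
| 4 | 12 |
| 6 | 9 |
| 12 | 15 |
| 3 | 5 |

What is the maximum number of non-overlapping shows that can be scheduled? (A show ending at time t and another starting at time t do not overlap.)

Sorted by end: (3,5)  (6,8)  (6,9)  (9,10)  (4,12)  (6,14)  (12,15)  (12,18)  (21,22)
take (3,5); take (6,8); take (9,10); skip (6,14); take (12,15); skip (12,18); take (21,22).
Selected 5 shows.

5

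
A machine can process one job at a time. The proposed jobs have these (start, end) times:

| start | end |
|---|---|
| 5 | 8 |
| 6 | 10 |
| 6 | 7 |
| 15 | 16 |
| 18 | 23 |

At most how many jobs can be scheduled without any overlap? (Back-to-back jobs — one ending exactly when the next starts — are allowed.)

3

Order by finish time; keep every interval that doesn't clash with the previous kept one.
By end time: (6,7), (5,8), (6,10), (15,16), (18,23).
Pick (6,7); next start ≥ 7 → (15,16); next start ≥ 16 → (18,23).
Selected 3 jobs.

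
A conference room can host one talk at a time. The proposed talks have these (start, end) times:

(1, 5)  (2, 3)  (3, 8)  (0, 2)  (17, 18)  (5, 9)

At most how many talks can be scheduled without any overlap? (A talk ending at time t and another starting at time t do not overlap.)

4

Greedy by earliest finish: after sorting by end time, pick each interval compatible with the last pick.
By end time: (0,2), (2,3), (1,5), (3,8), (5,9), (17,18).
Pick (0,2); next start ≥ 2 → (2,3); next start ≥ 3 → (3,8); next start ≥ 8 → (17,18).
Selected 4 talks.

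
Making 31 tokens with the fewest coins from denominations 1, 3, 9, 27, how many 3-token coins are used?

Greedy: take as many of the largest coin as possible, then repeat with the remainder.
31 − 1×27→4 − 1×3→1 − 1×1→0
Count of 3: 1

1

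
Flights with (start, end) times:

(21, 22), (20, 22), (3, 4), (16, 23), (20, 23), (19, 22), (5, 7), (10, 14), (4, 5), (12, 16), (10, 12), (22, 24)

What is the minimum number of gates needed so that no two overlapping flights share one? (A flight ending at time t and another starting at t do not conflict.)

The answer is the maximum number of intervals overlapping at any instant.
starts: [3, 4, 5, 10, 10, 12, 16, 19, 20, 20, 21, 22]
ends:   [4, 5, 7, 12, 14, 16, 22, 22, 22, 23, 23, 24]
s3→1 e4→0 s4→1 e5→0 s5→1 e7→0 s10→1 s10→2 e12→1 s12→2 e14→1 e16→0 s16→1 s19→2 s20→3 s20→4 s21→5  — peak 5.

5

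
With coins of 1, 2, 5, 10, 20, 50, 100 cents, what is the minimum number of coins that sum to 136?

136 − 1×100→36 − 1×20→16 − 1×10→6 − 1×5→1 − 1×1→0
Total coins = 1 + 1 + 1 + 1 + 1 = 5

5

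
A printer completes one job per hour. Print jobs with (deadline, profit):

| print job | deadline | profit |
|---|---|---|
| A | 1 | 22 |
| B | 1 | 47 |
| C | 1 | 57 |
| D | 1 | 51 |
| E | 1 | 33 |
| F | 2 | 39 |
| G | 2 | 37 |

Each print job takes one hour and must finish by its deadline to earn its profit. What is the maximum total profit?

Take jobs in profit order; each goes to the latest open slot no later than its deadline.
By profit: C(d1,57), D(d1,51), B(d1,47), F(d2,39), G(d2,37), E(d1,33), A(d1,22)
C→slot 1; D skipped; B skipped; F→slot 2; G skipped; E skipped; A skipped.
Profit = 57 + 39 = 96

96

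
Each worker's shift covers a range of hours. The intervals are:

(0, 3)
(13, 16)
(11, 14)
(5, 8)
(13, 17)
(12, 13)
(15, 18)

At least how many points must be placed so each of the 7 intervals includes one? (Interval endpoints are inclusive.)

4

Process intervals by earliest right end; each time one isn't hit yet, stab at its right endpoint.
By right end: [0,3]  [5,8]  [12,13]  [11,14]  [13,16]  [13,17]  [15,18]
[0,3] uncovered → point at 3; [5,8] uncovered → point at 8; [12,13] uncovered → point at 13; [15,18] uncovered → point at 18.
Points: 3, 8, 13, 18 (4 total).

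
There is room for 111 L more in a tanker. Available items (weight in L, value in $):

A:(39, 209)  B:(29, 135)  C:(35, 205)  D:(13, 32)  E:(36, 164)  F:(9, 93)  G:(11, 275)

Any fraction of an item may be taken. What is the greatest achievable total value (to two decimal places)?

Ratios (sorted): G 25.00, F 10.33, C 5.86, A 5.36, B 4.66, E 4.56, D 2.46
take G (11 @ 275); take F (9 @ 93); take C (35 @ 205); take A (39 @ 209); take 17/29 of B → 79.14. Capacity used 111/111.
Total value = 861.14

861.14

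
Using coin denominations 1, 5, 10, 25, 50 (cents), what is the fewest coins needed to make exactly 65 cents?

65 − 1×50→15 − 1×10→5 − 1×5→0
Total coins = 1 + 1 + 1 = 3

3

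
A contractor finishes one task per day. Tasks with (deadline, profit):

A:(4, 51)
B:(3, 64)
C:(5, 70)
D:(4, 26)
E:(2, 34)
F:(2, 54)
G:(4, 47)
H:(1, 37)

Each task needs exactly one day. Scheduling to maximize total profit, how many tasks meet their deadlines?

5

Sort by profit descending; place each in the latest free slot ≤ its deadline.
By profit: C(d5,70), B(d3,64), F(d2,54), A(d4,51), G(d4,47), H(d1,37), E(d2,34), D(d4,26)
C→slot 5; B→slot 3; F→slot 2; A→slot 4; G→slot 1; H skipped; E skipped; D skipped.
5 of 8 scheduled.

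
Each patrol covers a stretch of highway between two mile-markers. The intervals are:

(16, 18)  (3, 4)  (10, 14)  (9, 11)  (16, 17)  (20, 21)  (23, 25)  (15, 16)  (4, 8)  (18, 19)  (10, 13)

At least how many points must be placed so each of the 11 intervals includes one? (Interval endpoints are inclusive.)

Process intervals by earliest right end; each time one isn't hit yet, stab at its right endpoint.
Sorted: [3,4] [4,8] [9,11] [10,13] [10,14] [15,16] [16,17] [16,18] [18,19] [20,21] [23,25]
{[3,4],[4,8]} hit by 4; {[9,11],[10,13],[10,14]} hit by 11; {[15,16],[16,17],[16,18]} hit by 16; {[18,19]} hit by 19; {[20,21]} hit by 21; {[23,25]} hit by 25.
Points: 4, 11, 16, 19, 21, 25 (6 total).

6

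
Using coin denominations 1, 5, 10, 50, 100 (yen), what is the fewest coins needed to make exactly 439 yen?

439 − 4×100→39 − 3×10→9 − 1×5→4 − 4×1→0
Total coins = 4 + 3 + 1 + 4 = 12

12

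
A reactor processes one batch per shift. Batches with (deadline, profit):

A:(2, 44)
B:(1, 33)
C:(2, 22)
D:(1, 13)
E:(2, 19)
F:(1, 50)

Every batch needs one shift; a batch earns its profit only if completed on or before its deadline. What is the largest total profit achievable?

94

Sort by profit descending; place each in the latest free slot ≤ its deadline.
Profit order: F=50 A=44 B=33 C=22 E=19 D=13
Assign: F→slot 1, A→slot 2, B skipped, C skipped, E skipped, D skipped.
Slots: [1:F] [2:A]
Profit = 50 + 44 = 94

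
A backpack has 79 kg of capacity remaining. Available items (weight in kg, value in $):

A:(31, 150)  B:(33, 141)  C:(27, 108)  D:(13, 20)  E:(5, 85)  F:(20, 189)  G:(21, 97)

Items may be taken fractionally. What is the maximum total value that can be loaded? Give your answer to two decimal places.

529.55

Ratios (sorted): E 17.00, F 9.45, A 4.84, G 4.62, B 4.27, C 4.00, D 1.54
take E (5 @ 85); take F (20 @ 189); take A (31 @ 150); take G (21 @ 97); take 2/33 of B → 8.55. Capacity used 79/79.
Total value = 529.55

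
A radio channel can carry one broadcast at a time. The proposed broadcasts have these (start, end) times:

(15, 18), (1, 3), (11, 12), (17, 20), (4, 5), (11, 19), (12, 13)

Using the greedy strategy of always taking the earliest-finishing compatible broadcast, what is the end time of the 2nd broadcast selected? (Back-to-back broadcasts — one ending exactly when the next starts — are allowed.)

Sort by end time and greedily take each interval whose start is ≥ the last chosen end.
Sorted by end: (1,3)  (4,5)  (11,12)  (12,13)  (15,18)  (11,19)  (17,20)
take (1,3); take (4,5); take (11,12); take (12,13); take (15,18); skip (11,19).
Selected: (1,3) (4,5) (11,12) (12,13) (15,18)

5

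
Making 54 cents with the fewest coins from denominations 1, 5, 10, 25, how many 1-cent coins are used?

4

Use the largest denomination that fits, subtract, and repeat.
54 − 2×25→4 − 4×1→0
Count of 1: 4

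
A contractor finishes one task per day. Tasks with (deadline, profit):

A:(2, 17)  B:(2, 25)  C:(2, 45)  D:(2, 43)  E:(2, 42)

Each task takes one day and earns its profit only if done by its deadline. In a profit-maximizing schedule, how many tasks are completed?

2

Sort by profit descending; place each in the latest free slot ≤ its deadline.
By profit: C(d2,45), D(d2,43), E(d2,42), B(d2,25), A(d2,17)
C→slot 2; D→slot 1; E skipped; B skipped; A skipped.
2 of 5 scheduled.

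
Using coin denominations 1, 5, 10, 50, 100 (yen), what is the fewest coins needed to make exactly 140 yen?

Greedy: take as many of the largest coin as possible, then repeat with the remainder.
140 − 1×100→40 − 4×10→0
Total coins = 1 + 4 = 5

5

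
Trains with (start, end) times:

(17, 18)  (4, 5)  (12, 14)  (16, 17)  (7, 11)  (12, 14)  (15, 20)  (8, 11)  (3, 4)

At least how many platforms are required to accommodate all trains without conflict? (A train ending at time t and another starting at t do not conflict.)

Count concurrent intervals with a sweep; the peak is the room count.
starts: [3, 4, 7, 8, 12, 12, 15, 16, 17]
ends:   [4, 5, 11, 11, 14, 14, 17, 18, 20]
s3→1 e4→0 s4→1 e5→0 s7→1 s8→2  — peak 2.

2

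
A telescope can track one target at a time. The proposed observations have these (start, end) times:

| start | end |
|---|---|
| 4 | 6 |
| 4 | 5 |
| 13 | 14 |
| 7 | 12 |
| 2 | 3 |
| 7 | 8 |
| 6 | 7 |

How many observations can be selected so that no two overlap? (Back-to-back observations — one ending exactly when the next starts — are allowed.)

5

Sorted by end: (2,3)  (4,5)  (4,6)  (6,7)  (7,8)  (7,12)  (13,14)
take (2,3); take (4,5); take (6,7); take (7,8); skip (7,12); take (13,14).
Selected 5 observations.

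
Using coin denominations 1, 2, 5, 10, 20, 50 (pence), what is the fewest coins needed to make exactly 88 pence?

Use the largest denomination that fits, subtract, and repeat.
88 − 1×50→38 − 1×20→18 − 1×10→8 − 1×5→3 − 1×2→1 − 1×1→0
Total coins = 1 + 1 + 1 + 1 + 1 + 1 = 6

6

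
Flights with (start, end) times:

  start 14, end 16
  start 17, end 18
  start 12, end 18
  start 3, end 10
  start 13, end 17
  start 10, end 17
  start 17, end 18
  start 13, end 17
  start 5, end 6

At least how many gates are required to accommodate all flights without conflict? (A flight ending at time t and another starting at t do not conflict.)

Count concurrent intervals with a sweep; the peak is the room count.
Events (time:±→running): 3:+→1 5:+→2 6:-→1 10:-→0 10:+→1 12:+→2 13:+→3 13:+→4 14:+→5 … peak 5.

5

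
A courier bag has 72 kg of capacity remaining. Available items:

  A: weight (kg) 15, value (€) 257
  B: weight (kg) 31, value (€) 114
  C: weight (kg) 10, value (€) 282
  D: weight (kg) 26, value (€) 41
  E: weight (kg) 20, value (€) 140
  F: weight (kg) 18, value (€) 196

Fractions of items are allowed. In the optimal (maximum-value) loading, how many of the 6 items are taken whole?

Order: C (282/10=28.20) > A (257/15=17.13) > F (196/18=10.89) > E (140/20=7.00) > B (114/31=3.68) > D (41/26=1.58)
Fill: take C (10 @ 282) → take A (15 @ 257) → take F (18 @ 196) → take E (20 @ 140) → take 9/31 of B → 33.10; 72/72 used.
4 item(s) taken whole; one partial (take 9/31 of B).

4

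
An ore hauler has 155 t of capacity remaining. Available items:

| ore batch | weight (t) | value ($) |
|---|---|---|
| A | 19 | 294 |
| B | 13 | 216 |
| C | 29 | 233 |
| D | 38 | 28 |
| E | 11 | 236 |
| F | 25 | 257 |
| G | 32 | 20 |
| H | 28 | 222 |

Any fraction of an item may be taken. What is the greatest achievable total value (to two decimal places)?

Greedy by value/weight ratio, highest first.
Ratios (sorted): E 21.45, B 16.62, A 15.47, F 10.28, C 8.03, H 7.93, D 0.74, G 0.62
take E (11 @ 236); take B (13 @ 216); take A (19 @ 294); take F (25 @ 257); take C (29 @ 233); take H (28 @ 222); take 30/38 of D → 22.11. Capacity used 155/155.
Total value = 1480.11

1480.11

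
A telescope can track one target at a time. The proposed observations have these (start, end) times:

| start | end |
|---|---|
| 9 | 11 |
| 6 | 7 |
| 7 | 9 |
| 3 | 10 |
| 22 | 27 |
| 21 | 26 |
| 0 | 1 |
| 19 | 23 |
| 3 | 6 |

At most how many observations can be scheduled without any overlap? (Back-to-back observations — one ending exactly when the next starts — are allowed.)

Greedy by earliest finish: after sorting by end time, pick each interval compatible with the last pick.
Sorted by end: (0,1)  (3,6)  (6,7)  (7,9)  (3,10)  (9,11)  (19,23)  (21,26)  (22,27)
take (0,1); take (3,6); take (6,7); take (7,9); take (9,11); take (19,23).
Selected 6 observations.

6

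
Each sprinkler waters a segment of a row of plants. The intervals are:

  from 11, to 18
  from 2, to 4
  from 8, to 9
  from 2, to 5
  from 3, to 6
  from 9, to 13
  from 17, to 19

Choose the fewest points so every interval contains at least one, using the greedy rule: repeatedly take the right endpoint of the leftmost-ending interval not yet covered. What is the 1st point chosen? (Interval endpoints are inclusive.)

4

Process intervals by earliest right end; each time one isn't hit yet, stab at its right endpoint.
By right end: [2,4]  [2,5]  [3,6]  [8,9]  [9,13]  [11,18]  [17,19]
[2,4] uncovered → point at 4; [8,9] uncovered → point at 9; [11,18] uncovered → point at 18.
Points: 4, 9, 18 (3 total).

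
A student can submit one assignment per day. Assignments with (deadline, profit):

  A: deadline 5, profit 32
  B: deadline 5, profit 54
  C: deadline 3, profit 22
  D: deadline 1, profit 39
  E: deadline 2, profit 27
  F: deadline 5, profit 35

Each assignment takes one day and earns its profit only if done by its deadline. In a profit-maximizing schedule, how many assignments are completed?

By profit: B(d5,54), D(d1,39), F(d5,35), A(d5,32), E(d2,27), C(d3,22)
B→slot 5; D→slot 1; F→slot 4; A→slot 3; E→slot 2; C skipped.
5 of 6 scheduled.

5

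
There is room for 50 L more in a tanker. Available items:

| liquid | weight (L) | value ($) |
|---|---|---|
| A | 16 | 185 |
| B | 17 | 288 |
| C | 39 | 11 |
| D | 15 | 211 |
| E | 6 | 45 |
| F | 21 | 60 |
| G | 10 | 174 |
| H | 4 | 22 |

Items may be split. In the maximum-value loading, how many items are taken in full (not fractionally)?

Order: G (174/10=17.40) > B (288/17=16.94) > D (211/15=14.07) > A (185/16=11.56) > E (45/6=7.50) > H (22/4=5.50) > F (60/21=2.86) > C (11/39=0.28)
Fill: take G (10 @ 174) → take B (17 @ 288) → take D (15 @ 211) → take 8/16 of A → 92.50; 50/50 used.
3 item(s) taken whole; one partial (take 8/16 of A).

3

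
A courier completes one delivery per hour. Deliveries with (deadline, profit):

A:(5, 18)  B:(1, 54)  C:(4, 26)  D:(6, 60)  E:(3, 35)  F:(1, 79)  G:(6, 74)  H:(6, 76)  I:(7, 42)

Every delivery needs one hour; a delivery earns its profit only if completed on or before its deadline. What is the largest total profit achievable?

392

By profit: F(d1,79), H(d6,76), G(d6,74), D(d6,60), B(d1,54), I(d7,42), E(d3,35), C(d4,26), A(d5,18)
F→slot 1; H→slot 6; G→slot 5; D→slot 4; B skipped; I→slot 7; E→slot 3; C→slot 2; A skipped.
Profit = 79 + 26 + 35 + 60 + 74 + 76 + 42 = 392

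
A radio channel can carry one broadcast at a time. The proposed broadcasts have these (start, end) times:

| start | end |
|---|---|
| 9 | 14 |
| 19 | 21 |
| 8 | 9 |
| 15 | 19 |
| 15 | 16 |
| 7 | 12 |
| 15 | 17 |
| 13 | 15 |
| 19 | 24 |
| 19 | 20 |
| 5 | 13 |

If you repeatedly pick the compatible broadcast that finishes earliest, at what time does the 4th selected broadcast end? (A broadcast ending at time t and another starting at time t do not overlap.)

20

Sorted by end: (8,9)  (7,12)  (5,13)  (9,14)  (13,15)  (15,16)  (15,17)  (15,19)  (19,20)  (19,21)  (19,24)
take (8,9); skip (5,13); take (9,14); take (15,16); take (19,20); skip (19,21).
Selected: (8,9) (9,14) (15,16) (19,20)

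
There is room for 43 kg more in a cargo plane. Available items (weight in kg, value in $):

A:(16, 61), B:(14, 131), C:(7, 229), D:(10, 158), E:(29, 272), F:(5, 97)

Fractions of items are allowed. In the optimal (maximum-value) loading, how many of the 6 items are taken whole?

Sort by value per unit weight and fill in that order.
Order: C (229/7=32.71) > F (97/5=19.40) > D (158/10=15.80) > E (272/29=9.38) > B (131/14=9.36) > A (61/16=3.81)
Fill: take C (7 @ 229) → take F (5 @ 97) → take D (10 @ 158) → take 21/29 of E → 196.97; 43/43 used.
3 item(s) taken whole; one partial (take 21/29 of E).

3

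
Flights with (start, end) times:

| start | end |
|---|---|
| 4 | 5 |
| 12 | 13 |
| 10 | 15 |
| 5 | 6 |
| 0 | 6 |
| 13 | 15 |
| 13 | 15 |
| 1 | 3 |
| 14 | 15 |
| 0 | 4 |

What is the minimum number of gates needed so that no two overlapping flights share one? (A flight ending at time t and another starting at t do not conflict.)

The answer is the maximum number of intervals overlapping at any instant.
starts: [0, 0, 1, 4, 5, 10, 12, 13, 13, 14]
ends:   [3, 4, 5, 6, 6, 13, 15, 15, 15, 15]
s0→1 s0→2 s1→3 e3→2 e4→1 s4→2 e5→1 s5→2 e6→1 e6→0 s10→1 s12→2 e13→1 s13→2 s13→3 s14→4  — peak 4.

4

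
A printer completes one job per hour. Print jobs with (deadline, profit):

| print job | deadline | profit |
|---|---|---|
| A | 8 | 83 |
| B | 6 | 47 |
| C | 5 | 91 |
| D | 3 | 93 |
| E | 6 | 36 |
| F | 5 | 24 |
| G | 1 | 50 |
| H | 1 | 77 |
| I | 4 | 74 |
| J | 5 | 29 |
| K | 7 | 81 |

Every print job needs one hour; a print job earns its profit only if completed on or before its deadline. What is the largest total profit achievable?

582

By profit: D(d3,93), C(d5,91), A(d8,83), K(d7,81), H(d1,77), I(d4,74), G(d1,50), B(d6,47), E(d6,36), J(d5,29), F(d5,24)
D→slot 3; C→slot 5; A→slot 8; K→slot 7; H→slot 1; I→slot 4; G skipped; B→slot 6; E→slot 2; J skipped; F skipped.
Profit = 77 + 36 + 93 + 74 + 91 + 47 + 81 + 83 = 582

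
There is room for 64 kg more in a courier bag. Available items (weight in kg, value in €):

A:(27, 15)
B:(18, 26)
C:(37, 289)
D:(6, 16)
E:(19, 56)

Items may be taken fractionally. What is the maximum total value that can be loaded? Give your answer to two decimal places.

Greedy by value/weight ratio, highest first.
Order: C (289/37=7.81) > E (56/19=2.95) > D (16/6=2.67) > B (26/18=1.44) > A (15/27=0.56)
Fill: take C (37 @ 289) → take E (19 @ 56) → take D (6 @ 16) → take 2/18 of B → 2.89; 64/64 used.
Total value = 363.89

363.89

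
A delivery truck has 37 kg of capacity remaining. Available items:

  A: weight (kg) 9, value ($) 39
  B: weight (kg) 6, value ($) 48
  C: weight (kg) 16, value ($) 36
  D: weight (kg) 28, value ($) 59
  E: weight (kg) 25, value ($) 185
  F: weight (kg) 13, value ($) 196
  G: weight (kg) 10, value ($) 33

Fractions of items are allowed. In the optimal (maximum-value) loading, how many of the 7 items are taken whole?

2

Greedy by value/weight ratio, highest first.
Ratios (sorted): F 15.08, B 8.00, E 7.40, A 4.33, G 3.30, C 2.25, D 2.11
take F (13 @ 196); take B (6 @ 48); take 18/25 of E → 133.20. Capacity used 37/37.
2 item(s) taken whole; one partial (take 18/25 of E).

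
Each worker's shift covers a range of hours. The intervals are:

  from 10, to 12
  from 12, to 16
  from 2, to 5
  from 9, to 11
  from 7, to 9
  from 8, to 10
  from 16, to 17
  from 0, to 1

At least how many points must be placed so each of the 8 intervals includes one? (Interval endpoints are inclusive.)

Process intervals by earliest right end; each time one isn't hit yet, stab at its right endpoint.
By right end: [0,1]  [2,5]  [7,9]  [8,10]  [9,11]  [10,12]  [12,16]  [16,17]
[0,1] uncovered → point at 1; [2,5] uncovered → point at 5; [7,9] uncovered → point at 9; [10,12] uncovered → point at 12; [16,17] uncovered → point at 17.
Points: 1, 5, 9, 12, 17 (5 total).

5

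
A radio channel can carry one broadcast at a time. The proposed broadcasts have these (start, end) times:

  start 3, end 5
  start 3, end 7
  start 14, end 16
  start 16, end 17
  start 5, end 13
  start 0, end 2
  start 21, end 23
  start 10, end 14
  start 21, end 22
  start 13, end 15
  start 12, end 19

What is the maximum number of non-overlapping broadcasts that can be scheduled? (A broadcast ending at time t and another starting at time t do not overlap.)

Order by finish time; keep every interval that doesn't clash with the previous kept one.
By end time: (0,2), (3,5), (3,7), (5,13), (10,14), (13,15), (14,16), (16,17), (12,19), (21,22), (21,23).
Pick (0,2); next start ≥ 2 → (3,5); next start ≥ 5 → (5,13); next start ≥ 13 → (13,15); next start ≥ 15 → (16,17); next start ≥ 17 → (21,22).
Selected 6 broadcasts.

6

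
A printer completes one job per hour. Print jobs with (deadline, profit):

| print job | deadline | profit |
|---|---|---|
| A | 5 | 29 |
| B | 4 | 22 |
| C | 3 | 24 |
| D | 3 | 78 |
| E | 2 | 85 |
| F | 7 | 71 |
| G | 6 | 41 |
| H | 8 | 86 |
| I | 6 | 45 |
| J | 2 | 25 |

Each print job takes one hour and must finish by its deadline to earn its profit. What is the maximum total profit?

460

Take jobs in profit order; each goes to the latest open slot no later than its deadline.
Profit order: H=86 E=85 D=78 F=71 I=45 G=41 A=29 J=25 C=24 B=22
Assign: H→slot 8, E→slot 2, D→slot 3, F→slot 7, I→slot 6, G→slot 5, A→slot 4, J→slot 1, C skipped, B skipped.
Slots: [1:J] [2:E] [3:D] [4:A] [5:G] [6:I] [7:F] [8:H]
Profit = 25 + 85 + 78 + 29 + 41 + 45 + 71 + 86 = 460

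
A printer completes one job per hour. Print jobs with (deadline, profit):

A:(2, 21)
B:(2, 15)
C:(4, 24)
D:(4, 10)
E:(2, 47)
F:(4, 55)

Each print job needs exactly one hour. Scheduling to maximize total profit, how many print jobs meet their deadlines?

4

By profit: F(d4,55), E(d2,47), C(d4,24), A(d2,21), B(d2,15), D(d4,10)
F→slot 4; E→slot 2; C→slot 3; A→slot 1; B skipped; D skipped.
4 of 6 scheduled.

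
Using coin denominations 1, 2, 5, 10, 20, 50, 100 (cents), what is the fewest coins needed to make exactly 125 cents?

Use the largest denomination that fits, subtract, and repeat.
125 − 1×100→25 − 1×20→5 − 1×5→0
Total coins = 1 + 1 + 1 = 3

3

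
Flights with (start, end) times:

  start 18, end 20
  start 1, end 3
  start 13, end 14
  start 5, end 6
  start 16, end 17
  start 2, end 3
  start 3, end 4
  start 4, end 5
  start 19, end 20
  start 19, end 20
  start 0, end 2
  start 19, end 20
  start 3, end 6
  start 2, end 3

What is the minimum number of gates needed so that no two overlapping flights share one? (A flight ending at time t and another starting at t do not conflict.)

Events (time:±→running): 0:+→1 1:+→2 2:-→1 2:+→2 2:+→3 3:-→2 3:-→1 3:-→0 3:+→1 3:+→2 4:-→1 4:+→2 5:-→1 5:+→2 6:-→1 6:-→0 13:+→1 14:-→0 16:+→1 17:-→0 18:+→1 19:+→2 19:+→3 19:+→4 … peak 4.

4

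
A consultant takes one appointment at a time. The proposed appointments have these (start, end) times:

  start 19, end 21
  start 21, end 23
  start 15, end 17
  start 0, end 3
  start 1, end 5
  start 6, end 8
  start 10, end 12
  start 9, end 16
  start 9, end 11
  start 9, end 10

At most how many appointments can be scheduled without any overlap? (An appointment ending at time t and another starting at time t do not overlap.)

7

By end time: (0,3), (1,5), (6,8), (9,10), (9,11), (10,12), (9,16), (15,17), (19,21), (21,23).
Pick (0,3); next start ≥ 3 → (6,8); next start ≥ 8 → (9,10); next start ≥ 10 → (10,12); next start ≥ 12 → (15,17); next start ≥ 17 → (19,21); next start ≥ 21 → (21,23).
Selected 7 appointments.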